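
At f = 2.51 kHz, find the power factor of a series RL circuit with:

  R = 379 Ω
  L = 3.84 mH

Step 1 — Angular frequency: ω = 2π·f = 2π·2510 = 1.577e+04 rad/s.
Step 2 — Component impedances:
  R: Z = R = 379 Ω
  L: Z = jωL = j·1.577e+04·0.00384 = 0 + j60.56 Ω
Step 3 — Series combination: Z_total = R + L = 379 + j60.56 Ω = 383.8∠9.1° Ω.
Step 4 — Power factor: PF = cos(φ) = Re(Z)/|Z| = 379/383.8 = 0.9875.
Step 5 — Type: Im(Z) = 60.56 ⇒ lagging (phase φ = 9.1°).

PF = 0.9875 (lagging, φ = 9.1°)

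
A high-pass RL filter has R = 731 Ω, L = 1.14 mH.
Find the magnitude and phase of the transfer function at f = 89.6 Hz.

Step 1 — Angular frequency: ω = 2π·89.6 = 563 rad/s.
Step 2 — Transfer function: H(jω) = jωL/(R + jωL).
Step 3 — Numerator jωL = j·0.6418; denominator R + jωL = 731 + j0.6418.
Step 4 — H = 7.708e-07 + j0.000878.
Step 5 — Magnitude: |H| = 0.000878 (-61.1 dB); phase: φ = 89.9°.

|H| = 0.000878 (-61.1 dB), φ = 89.9°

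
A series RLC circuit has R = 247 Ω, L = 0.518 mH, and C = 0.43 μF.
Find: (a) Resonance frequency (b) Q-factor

Step 1 — Resonance condition Im(Z)=0 gives ω₀ = 1/√(LC).
Step 2 — ω₀ = 1/√(0.000518·4.3e-07) = 6.7e+04 rad/s.
Step 3 — f₀ = ω₀/(2π) = 1.066e+04 Hz.
Step 4 — Series Q: Q = ω₀L/R = 6.7e+04·0.000518/247 = 0.1405.

(a) f₀ = 1.066e+04 Hz  (b) Q = 0.1405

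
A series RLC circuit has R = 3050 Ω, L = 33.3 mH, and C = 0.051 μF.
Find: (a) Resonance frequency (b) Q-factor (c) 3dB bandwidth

Step 1 — Resonance: ω₀ = 1/√(LC) = 1/√(0.0333·5.1e-08) = 2.427e+04 rad/s.
Step 2 — f₀ = ω₀/(2π) = 3862 Hz.
Step 3 — Series Q: Q = ω₀L/R = 2.427e+04·0.0333/3050 = 0.2649.
Step 4 — Bandwidth: Δω = ω₀/Q = 9.159e+04 rad/s; BW = Δω/(2π) = 1.458e+04 Hz.

(a) f₀ = 3862 Hz  (b) Q = 0.2649  (c) BW = 1.458e+04 Hz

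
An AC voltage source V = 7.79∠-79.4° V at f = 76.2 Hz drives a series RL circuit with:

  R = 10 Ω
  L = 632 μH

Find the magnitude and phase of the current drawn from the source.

Step 1 — Angular frequency: ω = 2π·f = 2π·76.2 = 478.8 rad/s.
Step 2 — Component impedances:
  R: Z = R = 10 Ω
  L: Z = jωL = j·478.8·0.000632 = 0 + j0.3026 Ω
Step 3 — Series combination: Z_total = R + L = 10 + j0.3026 Ω = 10∠1.7° Ω.
Step 4 — Source phasor: V = 7.79∠-79.4° V = 1.433 - j7.657 V.
Step 5 — Ohm's law: I = V / Z_total = (1.433 - j7.657) / (10 + j0.3026) = 0.12 - j0.7693 A.
Step 6 — Convert to polar: |I| = 0.7786 A, ∠I = -81.1°.

I = 0.7786∠-81.1° A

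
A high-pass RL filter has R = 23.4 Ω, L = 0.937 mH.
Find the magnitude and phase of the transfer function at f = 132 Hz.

Step 1 — Angular frequency: ω = 2π·132 = 829.4 rad/s.
Step 2 — Transfer function: H(jω) = jωL/(R + jωL).
Step 3 — Numerator jωL = j·0.7771; denominator R + jωL = 23.4 + j0.7771.
Step 4 — H = 0.001102 + j0.03317.
Step 5 — Magnitude: |H| = 0.03319 (-29.6 dB); phase: φ = 88.1°.

|H| = 0.03319 (-29.6 dB), φ = 88.1°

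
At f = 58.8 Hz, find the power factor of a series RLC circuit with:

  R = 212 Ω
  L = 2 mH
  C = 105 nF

Step 1 — Angular frequency: ω = 2π·f = 2π·58.8 = 369.5 rad/s.
Step 2 — Component impedances:
  R: Z = R = 212 Ω
  L: Z = jωL = j·369.5·0.002 = 0 + j0.7389 Ω
  C: Z = 1/(jωC) = -j/(ω·C) = 0 - j2.578e+04 Ω
Step 3 — Series combination: Z_total = R + L + C = 212 - j2.578e+04 Ω = 2.578e+04∠-89.5° Ω.
Step 4 — Power factor: PF = cos(φ) = Re(Z)/|Z| = 212/25778 = 0.008224.
Step 5 — Type: Im(Z) = -2.578e+04 ⇒ leading (phase φ = -89.5°).

PF = 0.008224 (leading, φ = -89.5°)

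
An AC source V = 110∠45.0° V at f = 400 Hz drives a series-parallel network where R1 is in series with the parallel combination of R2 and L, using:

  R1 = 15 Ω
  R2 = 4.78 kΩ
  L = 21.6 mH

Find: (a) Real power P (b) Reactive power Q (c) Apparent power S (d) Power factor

Step 1 — Angular frequency: ω = 2π·f = 2π·400 = 2513 rad/s.
Step 2 — Component impedances:
  R1: Z = R = 15 Ω
  R2: Z = R = 4780 Ω
  L: Z = jωL = j·2513·0.0216 = 0 + j54.29 Ω
Step 3 — Parallel branch: R2 || L = 1/(1/R2 + 1/L) = 0.6165 + j54.28 Ω.
Step 4 — Series with R1: Z_total = R1 + (R2 || L) = 15.62 + j54.28 Ω = 56.48∠73.9° Ω.
Step 5 — Source phasor: V = 110∠45.0° V = 77.78 + j77.78 V.
Step 6 — Current: I = V / Z = 1.704 - j0.9427 A = 1.948∠-28.9° A.
Step 7 — Complex power: S = V·I* = 59.23 + j205.9 VA.
Step 8 — Real power: P = Re(S) = 59.23 W.
Step 9 — Reactive power: Q = Im(S) = 205.9 VAR.
Step 10 — Apparent power: |S| = 214.2 VA.
Step 11 — Power factor: PF = P/|S| = 0.2765 (lagging).

(a) P = 59.23 W  (b) Q = 205.9 VAR  (c) S = 214.2 VA  (d) PF = 0.2765 (lagging)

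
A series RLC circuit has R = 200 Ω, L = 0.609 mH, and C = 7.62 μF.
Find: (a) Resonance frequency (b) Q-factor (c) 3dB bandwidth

Step 1 — Resonance condition Im(Z)=0 gives ω₀ = 1/√(LC).
Step 2 — ω₀ = 1/√(0.000609·7.62e-06) = 1.468e+04 rad/s.
Step 3 — f₀ = ω₀/(2π) = 2336 Hz.
Step 4 — Series Q: Q = ω₀L/R = 1.468e+04·0.000609/200 = 0.0447.
Step 5 — 3dB bandwidth: Δω = ω₀/Q = 3.284e+05 rad/s; BW = Δω/(2π) = 5.227e+04 Hz.

(a) f₀ = 2336 Hz  (b) Q = 0.0447  (c) BW = 5.227e+04 Hz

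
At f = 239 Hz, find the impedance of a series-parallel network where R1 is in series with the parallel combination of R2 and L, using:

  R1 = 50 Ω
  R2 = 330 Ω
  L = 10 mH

Step 1 — Angular frequency: ω = 2π·f = 2π·239 = 1502 rad/s.
Step 2 — Component impedances:
  R1: Z = R = 50 Ω
  R2: Z = R = 330 Ω
  L: Z = jωL = j·1502·0.01 = 0 + j15.02 Ω
Step 3 — Parallel branch: R2 || L = 1/(1/R2 + 1/L) = 0.6819 + j14.99 Ω.
Step 4 — Series with R1: Z_total = R1 + (R2 || L) = 50.68 + j14.99 Ω = 52.85∠16.5° Ω.

Z = 50.68 + j14.99 Ω = 52.85∠16.5° Ω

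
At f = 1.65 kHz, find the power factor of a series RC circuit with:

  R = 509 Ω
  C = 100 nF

Step 1 — Angular frequency: ω = 2π·f = 2π·1650 = 1.037e+04 rad/s.
Step 2 — Component impedances:
  R: Z = R = 509 Ω
  C: Z = 1/(jωC) = -j/(ω·C) = 0 - j964.6 Ω
Step 3 — Series combination: Z_total = R + C = 509 - j964.6 Ω = 1091∠-62.2° Ω.
Step 4 — Power factor: PF = cos(φ) = Re(Z)/|Z| = 509/1090.6 = 0.4667.
Step 5 — Type: Im(Z) = -964.6 ⇒ leading (phase φ = -62.2°).

PF = 0.4667 (leading, φ = -62.2°)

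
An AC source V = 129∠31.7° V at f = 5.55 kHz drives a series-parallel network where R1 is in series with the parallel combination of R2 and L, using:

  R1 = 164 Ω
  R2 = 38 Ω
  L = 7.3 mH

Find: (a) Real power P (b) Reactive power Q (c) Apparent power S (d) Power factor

Step 1 — Angular frequency: ω = 2π·f = 2π·5550 = 3.487e+04 rad/s.
Step 2 — Component impedances:
  R1: Z = R = 164 Ω
  R2: Z = R = 38 Ω
  L: Z = jωL = j·3.487e+04·0.0073 = 0 + j254.6 Ω
Step 3 — Parallel branch: R2 || L = 1/(1/R2 + 1/L) = 37.17 + j5.549 Ω.
Step 4 — Series with R1: Z_total = R1 + (R2 || L) = 201.2 + j5.549 Ω = 201.2∠1.6° Ω.
Step 5 — Source phasor: V = 129∠31.7° V = 109.8 + j67.79 V.
Step 6 — Current: I = V / Z = 0.5544 + j0.3217 A = 0.641∠30.1° A.
Step 7 — Complex power: S = V·I* = 82.66 + j2.28 VA.
Step 8 — Real power: P = Re(S) = 82.66 W.
Step 9 — Reactive power: Q = Im(S) = 2.28 VAR.
Step 10 — Apparent power: |S| = 82.69 VA.
Step 11 — Power factor: PF = P/|S| = 0.9996 (lagging).

(a) P = 82.66 W  (b) Q = 2.28 VAR  (c) S = 82.69 VA  (d) PF = 0.9996 (lagging)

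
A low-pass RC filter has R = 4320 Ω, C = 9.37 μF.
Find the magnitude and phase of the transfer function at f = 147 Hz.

Step 1 — Angular frequency: ω = 2π·147 = 923.6 rad/s.
Step 2 — Transfer function: H(jω) = 1/(1 + jωRC).
Step 3 — Denominator: 1 + jωRC = 1 + j·923.6·4320·9.37e-06 = 1 + j37.39.
Step 4 — H = 0.0007149 - j0.02673.
Step 5 — Magnitude: |H| = 0.02674 (-31.5 dB); phase: φ = -88.5°.

|H| = 0.02674 (-31.5 dB), φ = -88.5°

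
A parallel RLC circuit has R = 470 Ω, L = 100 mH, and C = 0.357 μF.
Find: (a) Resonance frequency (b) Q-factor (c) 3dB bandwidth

Step 1 — Resonance: ω₀ = 1/√(LC) = 1/√(0.1·3.57e-07) = 5293 rad/s.
Step 2 — f₀ = ω₀/(2π) = 842.3 Hz.
Step 3 — Parallel Q: Q = R/(ω₀L) = 470/(5293·0.1) = 0.888.
Step 4 — Bandwidth: Δω = ω₀/Q = 5960 rad/s; BW = Δω/(2π) = 948.5 Hz.

(a) f₀ = 842.3 Hz  (b) Q = 0.888  (c) BW = 948.5 Hz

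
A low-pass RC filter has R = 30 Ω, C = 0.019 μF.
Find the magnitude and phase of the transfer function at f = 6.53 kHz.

Step 1 — Angular frequency: ω = 2π·6530 = 4.103e+04 rad/s.
Step 2 — Transfer function: H(jω) = 1/(1 + jωRC).
Step 3 — Denominator: 1 + jωRC = 1 + j·4.103e+04·30·1.9e-08 = 1 + j0.02339.
Step 4 — H = 0.9995 - j0.02337.
Step 5 — Magnitude: |H| = 0.9997 (-0.0 dB); phase: φ = -1.3°.

|H| = 0.9997 (-0.0 dB), φ = -1.3°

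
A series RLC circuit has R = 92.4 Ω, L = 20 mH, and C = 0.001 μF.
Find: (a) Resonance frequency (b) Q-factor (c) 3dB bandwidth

Step 1 — Resonance: ω₀ = 1/√(LC) = 1/√(0.02·1e-09) = 2.236e+05 rad/s.
Step 2 — f₀ = ω₀/(2π) = 3.559e+04 Hz.
Step 3 — Series Q: Q = ω₀L/R = 2.236e+05·0.02/92.4 = 48.4.
Step 4 — Bandwidth: Δω = ω₀/Q = 4620 rad/s; BW = Δω/(2π) = 735.3 Hz.

(a) f₀ = 3.559e+04 Hz  (b) Q = 48.4  (c) BW = 735.3 Hz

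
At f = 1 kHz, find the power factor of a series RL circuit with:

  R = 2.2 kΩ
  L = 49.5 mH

Step 1 — Angular frequency: ω = 2π·f = 2π·1000 = 6283 rad/s.
Step 2 — Component impedances:
  R: Z = R = 2200 Ω
  L: Z = jωL = j·6283·0.0495 = 0 + j311 Ω
Step 3 — Series combination: Z_total = R + L = 2200 + j311 Ω = 2222∠8.0° Ω.
Step 4 — Power factor: PF = cos(φ) = Re(Z)/|Z| = 2200/2221.88 = 0.9902.
Step 5 — Type: Im(Z) = 311 ⇒ lagging (phase φ = 8.0°).

PF = 0.9902 (lagging, φ = 8.0°)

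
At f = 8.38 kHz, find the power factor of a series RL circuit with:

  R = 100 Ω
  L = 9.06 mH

Step 1 — Angular frequency: ω = 2π·f = 2π·8380 = 5.265e+04 rad/s.
Step 2 — Component impedances:
  R: Z = R = 100 Ω
  L: Z = jωL = j·5.265e+04·0.00906 = 0 + j477 Ω
Step 3 — Series combination: Z_total = R + L = 100 + j477 Ω = 487.4∠78.2° Ω.
Step 4 — Power factor: PF = cos(φ) = Re(Z)/|Z| = 100/487.4 = 0.2052.
Step 5 — Type: Im(Z) = 477 ⇒ lagging (phase φ = 78.2°).

PF = 0.2052 (lagging, φ = 78.2°)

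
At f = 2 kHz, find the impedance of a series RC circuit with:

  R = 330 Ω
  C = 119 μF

Step 1 — Angular frequency: ω = 2π·f = 2π·2000 = 1.257e+04 rad/s.
Step 2 — Component impedances:
  R: Z = R = 330 Ω
  C: Z = 1/(jωC) = -j/(ω·C) = 0 - j0.6687 Ω
Step 3 — Series combination: Z_total = R + C = 330 - j0.6687 Ω = 330∠-0.1° Ω.

Z = 330 - j0.6687 Ω = 330∠-0.1° Ω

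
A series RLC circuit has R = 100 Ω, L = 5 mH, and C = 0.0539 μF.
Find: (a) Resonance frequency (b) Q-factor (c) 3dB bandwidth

Step 1 — Resonance condition Im(Z)=0 gives ω₀ = 1/√(LC).
Step 2 — ω₀ = 1/√(0.005·5.39e-08) = 6.091e+04 rad/s.
Step 3 — f₀ = ω₀/(2π) = 9695 Hz.
Step 4 — Series Q: Q = ω₀L/R = 6.091e+04·0.005/100 = 3.046.
Step 5 — 3dB bandwidth: Δω = ω₀/Q = 2e+04 rad/s; BW = Δω/(2π) = 3183 Hz.

(a) f₀ = 9695 Hz  (b) Q = 3.046  (c) BW = 3183 Hz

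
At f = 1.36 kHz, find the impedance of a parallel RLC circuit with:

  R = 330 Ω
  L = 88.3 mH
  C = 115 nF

Step 1 — Angular frequency: ω = 2π·f = 2π·1360 = 8545 rad/s.
Step 2 — Component impedances:
  R: Z = R = 330 Ω
  L: Z = jωL = j·8545·0.0883 = 0 + j754.5 Ω
  C: Z = 1/(jωC) = -j/(ω·C) = 0 - j1018 Ω
Step 3 — Parallel combination: 1/Z_total = 1/R + 1/L + 1/C; Z_total = 325.8 + j36.84 Ω = 327.9∠6.5° Ω.

Z = 325.8 + j36.84 Ω = 327.9∠6.5° Ω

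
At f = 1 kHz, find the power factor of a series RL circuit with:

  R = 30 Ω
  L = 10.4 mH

Step 1 — Angular frequency: ω = 2π·f = 2π·1000 = 6283 rad/s.
Step 2 — Component impedances:
  R: Z = R = 30 Ω
  L: Z = jωL = j·6283·0.0104 = 0 + j65.35 Ω
Step 3 — Series combination: Z_total = R + L = 30 + j65.35 Ω = 71.9∠65.3° Ω.
Step 4 — Power factor: PF = cos(φ) = Re(Z)/|Z| = 30/71.9 = 0.4172.
Step 5 — Type: Im(Z) = 65.35 ⇒ lagging (phase φ = 65.3°).

PF = 0.4172 (lagging, φ = 65.3°)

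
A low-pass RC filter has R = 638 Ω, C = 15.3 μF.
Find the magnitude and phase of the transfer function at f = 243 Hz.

Step 1 — Angular frequency: ω = 2π·243 = 1527 rad/s.
Step 2 — Transfer function: H(jω) = 1/(1 + jωRC).
Step 3 — Denominator: 1 + jωRC = 1 + j·1527·638·1.53e-05 = 1 + j14.9.
Step 4 — H = 0.004482 - j0.0668.
Step 5 — Magnitude: |H| = 0.06695 (-23.5 dB); phase: φ = -86.2°.

|H| = 0.06695 (-23.5 dB), φ = -86.2°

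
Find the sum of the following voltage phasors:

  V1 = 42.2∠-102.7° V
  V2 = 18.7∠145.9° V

Step 1 — Convert each phasor to rectangular form:
  V1 = 42.2·(cos(-102.7°) + j·sin(-102.7°)) = -9.278 - j41.17 V
  V2 = 18.7·(cos(145.9°) + j·sin(145.9°)) = -15.48 + j10.48 V
Step 2 — Sum components: V_total = -24.76 - j30.68 V.
Step 3 — Convert to polar: |V_total| = 39.43 V, ∠V_total = -128.9°.

V_total = 39.43∠-128.9° V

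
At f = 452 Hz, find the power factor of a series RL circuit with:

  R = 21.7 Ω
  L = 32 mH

Step 1 — Angular frequency: ω = 2π·f = 2π·452 = 2840 rad/s.
Step 2 — Component impedances:
  R: Z = R = 21.7 Ω
  L: Z = jωL = j·2840·0.032 = 0 + j90.88 Ω
Step 3 — Series combination: Z_total = R + L = 21.7 + j90.88 Ω = 93.43∠76.6° Ω.
Step 4 — Power factor: PF = cos(φ) = Re(Z)/|Z| = 21.7/93.435 = 0.2322.
Step 5 — Type: Im(Z) = 90.88 ⇒ lagging (phase φ = 76.6°).

PF = 0.2322 (lagging, φ = 76.6°)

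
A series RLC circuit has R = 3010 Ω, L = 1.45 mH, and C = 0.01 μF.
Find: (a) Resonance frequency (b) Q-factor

Step 1 — Resonance condition Im(Z)=0 gives ω₀ = 1/√(LC).
Step 2 — ω₀ = 1/√(0.00145·1e-08) = 2.626e+05 rad/s.
Step 3 — f₀ = ω₀/(2π) = 4.18e+04 Hz.
Step 4 — Series Q: Q = ω₀L/R = 2.626e+05·0.00145/3010 = 0.1265.

(a) f₀ = 4.18e+04 Hz  (b) Q = 0.1265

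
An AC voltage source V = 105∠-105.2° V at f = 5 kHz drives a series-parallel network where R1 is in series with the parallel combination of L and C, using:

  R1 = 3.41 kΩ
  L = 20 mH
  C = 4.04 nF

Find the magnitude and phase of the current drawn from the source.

Step 1 — Angular frequency: ω = 2π·f = 2π·5000 = 3.142e+04 rad/s.
Step 2 — Component impedances:
  R1: Z = R = 3410 Ω
  L: Z = jωL = j·3.142e+04·0.02 = 0 + j628.3 Ω
  C: Z = 1/(jωC) = -j/(ω·C) = 0 - j7879 Ω
Step 3 — Parallel branch: L || C = 1/(1/L + 1/C) = 0 + j682.8 Ω.
Step 4 — Series with R1: Z_total = R1 + (L || C) = 3410 + j682.8 Ω = 3478∠11.3° Ω.
Step 5 — Source phasor: V = 105∠-105.2° V = -27.53 - j101.3 V.
Step 6 — Ohm's law: I = V / Z_total = (-27.53 - j101.3) / (3410 + j682.8) = -0.01348 - j0.02702 A.
Step 7 — Convert to polar: |I| = 0.03019 A, ∠I = -116.5°.

I = 0.03019∠-116.5° A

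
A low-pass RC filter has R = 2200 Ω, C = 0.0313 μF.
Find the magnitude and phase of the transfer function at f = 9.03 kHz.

Step 1 — Angular frequency: ω = 2π·9030 = 5.674e+04 rad/s.
Step 2 — Transfer function: H(jω) = 1/(1 + jωRC).
Step 3 — Denominator: 1 + jωRC = 1 + j·5.674e+04·2200·3.13e-08 = 1 + j3.907.
Step 4 — H = 0.06149 - j0.2402.
Step 5 — Magnitude: |H| = 0.248 (-12.1 dB); phase: φ = -75.6°.

|H| = 0.248 (-12.1 dB), φ = -75.6°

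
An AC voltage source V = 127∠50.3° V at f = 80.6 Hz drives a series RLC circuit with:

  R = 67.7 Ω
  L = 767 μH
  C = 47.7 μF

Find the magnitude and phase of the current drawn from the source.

Step 1 — Angular frequency: ω = 2π·f = 2π·80.6 = 506.4 rad/s.
Step 2 — Component impedances:
  R: Z = R = 67.7 Ω
  L: Z = jωL = j·506.4·0.000767 = 0 + j0.3884 Ω
  C: Z = 1/(jωC) = -j/(ω·C) = 0 - j41.4 Ω
Step 3 — Series combination: Z_total = R + L + C = 67.7 - j41.01 Ω = 79.15∠-31.2° Ω.
Step 4 — Source phasor: V = 127∠50.3° V = 81.12 + j97.71 V.
Step 5 — Ohm's law: I = V / Z_total = (81.12 + j97.71) / (67.7 - j41.01) = 0.237 + j1.587 A.
Step 6 — Convert to polar: |I| = 1.605 A, ∠I = 81.5°.

I = 1.605∠81.5° A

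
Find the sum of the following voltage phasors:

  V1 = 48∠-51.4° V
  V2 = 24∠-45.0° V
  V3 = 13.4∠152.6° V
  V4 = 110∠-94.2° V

Step 1 — Convert each phasor to rectangular form:
  V1 = 48·(cos(-51.4°) + j·sin(-51.4°)) = 29.95 - j37.51 V
  V2 = 24·(cos(-45.0°) + j·sin(-45.0°)) = 16.97 - j16.97 V
  V3 = 13.4·(cos(152.6°) + j·sin(152.6°)) = -11.9 + j6.167 V
  V4 = 110·(cos(-94.2°) + j·sin(-94.2°)) = -8.056 - j109.7 V
Step 2 — Sum components: V_total = 26.96 - j158 V.
Step 3 — Convert to polar: |V_total| = 160.3 V, ∠V_total = -80.3°.

V_total = 160.3∠-80.3° V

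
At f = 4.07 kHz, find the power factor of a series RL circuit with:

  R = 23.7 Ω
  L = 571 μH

Step 1 — Angular frequency: ω = 2π·f = 2π·4070 = 2.557e+04 rad/s.
Step 2 — Component impedances:
  R: Z = R = 23.7 Ω
  L: Z = jωL = j·2.557e+04·0.000571 = 0 + j14.6 Ω
Step 3 — Series combination: Z_total = R + L = 23.7 + j14.6 Ω = 27.84∠31.6° Ω.
Step 4 — Power factor: PF = cos(φ) = Re(Z)/|Z| = 23.7/27.837 = 0.8514.
Step 5 — Type: Im(Z) = 14.6 ⇒ lagging (phase φ = 31.6°).

PF = 0.8514 (lagging, φ = 31.6°)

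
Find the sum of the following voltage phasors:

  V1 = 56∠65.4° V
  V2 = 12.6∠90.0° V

Step 1 — Convert each phasor to rectangular form:
  V1 = 56·(cos(65.4°) + j·sin(65.4°)) = 23.31 + j50.92 V
  V2 = 12.6·(cos(90.0°) + j·sin(90.0°)) = 0 + j12.6 V
Step 2 — Sum components: V_total = 23.31 + j63.52 V.
Step 3 — Convert to polar: |V_total| = 67.66 V, ∠V_total = 69.8°.

V_total = 67.66∠69.8° V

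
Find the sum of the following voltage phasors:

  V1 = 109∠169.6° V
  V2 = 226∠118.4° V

Step 1 — Convert each phasor to rectangular form:
  V1 = 109·(cos(169.6°) + j·sin(169.6°)) = -107.2 + j19.68 V
  V2 = 226·(cos(118.4°) + j·sin(118.4°)) = -107.5 + j198.8 V
Step 2 — Sum components: V_total = -214.7 + j218.5 V.
Step 3 — Convert to polar: |V_total| = 306.3 V, ∠V_total = 134.5°.

V_total = 306.3∠134.5° V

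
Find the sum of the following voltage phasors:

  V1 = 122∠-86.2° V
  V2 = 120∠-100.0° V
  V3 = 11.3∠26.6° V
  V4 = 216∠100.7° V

Step 1 — Convert each phasor to rectangular form:
  V1 = 122·(cos(-86.2°) + j·sin(-86.2°)) = 8.085 - j121.7 V
  V2 = 120·(cos(-100.0°) + j·sin(-100.0°)) = -20.84 - j118.2 V
  V3 = 11.3·(cos(26.6°) + j·sin(26.6°)) = 10.1 + j5.06 V
  V4 = 216·(cos(100.7°) + j·sin(100.7°)) = -40.1 + j212.2 V
Step 2 — Sum components: V_total = -42.75 - j22.6 V.
Step 3 — Convert to polar: |V_total| = 48.36 V, ∠V_total = -152.1°.

V_total = 48.36∠-152.1° V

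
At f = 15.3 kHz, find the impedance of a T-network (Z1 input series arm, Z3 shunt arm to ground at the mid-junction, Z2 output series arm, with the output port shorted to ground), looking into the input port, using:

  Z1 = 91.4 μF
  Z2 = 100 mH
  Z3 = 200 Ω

Step 1 — Angular frequency: ω = 2π·f = 2π·1.53e+04 = 9.613e+04 rad/s.
Step 2 — Component impedances:
  Z1: Z = 1/(jωC) = -j/(ω·C) = 0 - j0.1138 Ω
  Z2: Z = jωL = j·9.613e+04·0.1 = 0 + j9613 Ω
  Z3: Z = R = 200 Ω
Step 3 — With the output port shorted to ground, the output series arm Z2 runs from the junction to ground; the shunt arm Z3 also runs from the junction to ground. They appear in parallel: Z3 || Z2 = 199.9 + j4.159 Ω.
Step 4 — Series with input arm Z1: Z_in = Z1 + (Z3 || Z2) = 199.9 + j4.045 Ω = 200∠1.2° Ω.

Z = 199.9 + j4.045 Ω = 200∠1.2° Ω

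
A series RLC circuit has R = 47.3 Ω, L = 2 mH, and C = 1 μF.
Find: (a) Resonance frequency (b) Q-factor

Step 1 — Resonance condition Im(Z)=0 gives ω₀ = 1/√(LC).
Step 2 — ω₀ = 1/√(0.002·1e-06) = 2.236e+04 rad/s.
Step 3 — f₀ = ω₀/(2π) = 3559 Hz.
Step 4 — Series Q: Q = ω₀L/R = 2.236e+04·0.002/47.3 = 0.9455.

(a) f₀ = 3559 Hz  (b) Q = 0.9455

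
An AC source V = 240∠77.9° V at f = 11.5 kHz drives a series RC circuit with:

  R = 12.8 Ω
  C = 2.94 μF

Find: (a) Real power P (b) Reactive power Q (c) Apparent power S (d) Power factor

Step 1 — Angular frequency: ω = 2π·f = 2π·1.15e+04 = 7.226e+04 rad/s.
Step 2 — Component impedances:
  R: Z = R = 12.8 Ω
  C: Z = 1/(jωC) = -j/(ω·C) = 0 - j4.707 Ω
Step 3 — Series combination: Z_total = R + C = 12.8 - j4.707 Ω = 13.64∠-20.2° Ω.
Step 4 — Source phasor: V = 240∠77.9° V = 50.31 + j234.7 V.
Step 5 — Current: I = V / Z = -2.477 + j17.42 A = 17.6∠98.1° A.
Step 6 — Complex power: S = V·I* = 3964 - j1458 VA.
Step 7 — Real power: P = Re(S) = 3964 W.
Step 8 — Reactive power: Q = Im(S) = -1458 VAR.
Step 9 — Apparent power: |S| = 4223 VA.
Step 10 — Power factor: PF = P/|S| = 0.9385 (leading).

(a) P = 3964 W  (b) Q = -1458 VAR  (c) S = 4223 VA  (d) PF = 0.9385 (leading)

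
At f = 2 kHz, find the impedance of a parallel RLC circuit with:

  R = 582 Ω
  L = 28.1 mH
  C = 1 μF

Step 1 — Angular frequency: ω = 2π·f = 2π·2000 = 1.257e+04 rad/s.
Step 2 — Component impedances:
  R: Z = R = 582 Ω
  L: Z = jωL = j·1.257e+04·0.0281 = 0 + j353.1 Ω
  C: Z = 1/(jωC) = -j/(ω·C) = 0 - j79.58 Ω
Step 3 — Parallel combination: 1/Z_total = 1/R + 1/L + 1/C; Z_total = 17.58 - j99.62 Ω = 101.2∠-80.0° Ω.

Z = 17.58 - j99.62 Ω = 101.2∠-80.0° Ω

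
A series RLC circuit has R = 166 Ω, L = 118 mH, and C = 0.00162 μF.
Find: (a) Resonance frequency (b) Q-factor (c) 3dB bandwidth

Step 1 — Resonance: ω₀ = 1/√(LC) = 1/√(0.118·1.62e-09) = 7.233e+04 rad/s.
Step 2 — f₀ = ω₀/(2π) = 1.151e+04 Hz.
Step 3 — Series Q: Q = ω₀L/R = 7.233e+04·0.118/166 = 51.41.
Step 4 — Bandwidth: Δω = ω₀/Q = 1407 rad/s; BW = Δω/(2π) = 223.9 Hz.

(a) f₀ = 1.151e+04 Hz  (b) Q = 51.41  (c) BW = 223.9 Hz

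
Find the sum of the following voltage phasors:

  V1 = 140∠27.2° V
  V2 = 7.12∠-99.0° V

Step 1 — Convert each phasor to rectangular form:
  V1 = 140·(cos(27.2°) + j·sin(27.2°)) = 124.5 + j63.99 V
  V2 = 7.12·(cos(-99.0°) + j·sin(-99.0°)) = -1.114 - j7.032 V
Step 2 — Sum components: V_total = 123.4 + j56.96 V.
Step 3 — Convert to polar: |V_total| = 135.9 V, ∠V_total = 24.8°.

V_total = 135.9∠24.8° V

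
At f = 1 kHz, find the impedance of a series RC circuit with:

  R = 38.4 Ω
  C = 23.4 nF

Step 1 — Angular frequency: ω = 2π·f = 2π·1000 = 6283 rad/s.
Step 2 — Component impedances:
  R: Z = R = 38.4 Ω
  C: Z = 1/(jωC) = -j/(ω·C) = 0 - j6801 Ω
Step 3 — Series combination: Z_total = R + C = 38.4 - j6801 Ω = 6802∠-89.7° Ω.

Z = 38.4 - j6801 Ω = 6802∠-89.7° Ω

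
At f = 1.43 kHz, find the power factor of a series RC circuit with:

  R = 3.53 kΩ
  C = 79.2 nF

Step 1 — Angular frequency: ω = 2π·f = 2π·1430 = 8985 rad/s.
Step 2 — Component impedances:
  R: Z = R = 3530 Ω
  C: Z = 1/(jωC) = -j/(ω·C) = 0 - j1405 Ω
Step 3 — Series combination: Z_total = R + C = 3530 - j1405 Ω = 3799∠-21.7° Ω.
Step 4 — Power factor: PF = cos(φ) = Re(Z)/|Z| = 3530/3799.4 = 0.9291.
Step 5 — Type: Im(Z) = -1405 ⇒ leading (phase φ = -21.7°).

PF = 0.9291 (leading, φ = -21.7°)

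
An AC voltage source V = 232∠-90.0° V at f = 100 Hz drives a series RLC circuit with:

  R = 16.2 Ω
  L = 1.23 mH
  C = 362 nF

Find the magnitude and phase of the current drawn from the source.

Step 1 — Angular frequency: ω = 2π·f = 2π·100 = 628.3 rad/s.
Step 2 — Component impedances:
  R: Z = R = 16.2 Ω
  L: Z = jωL = j·628.3·0.00123 = 0 + j0.7728 Ω
  C: Z = 1/(jωC) = -j/(ω·C) = 0 - j4397 Ω
Step 3 — Series combination: Z_total = R + L + C = 16.2 - j4396 Ω = 4396∠-89.8° Ω.
Step 4 — Source phasor: V = 232∠-90.0° V = 0 - j232 V.
Step 5 — Ohm's law: I = V / Z_total = (0 - j232) / (16.2 - j4396) = 0.05278 - j0.0001945 A.
Step 6 — Convert to polar: |I| = 0.05278 A, ∠I = -0.2°.

I = 0.05278∠-0.2° A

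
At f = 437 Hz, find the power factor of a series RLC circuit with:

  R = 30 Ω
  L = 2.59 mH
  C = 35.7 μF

Step 1 — Angular frequency: ω = 2π·f = 2π·437 = 2746 rad/s.
Step 2 — Component impedances:
  R: Z = R = 30 Ω
  L: Z = jωL = j·2746·0.00259 = 0 + j7.111 Ω
  C: Z = 1/(jωC) = -j/(ω·C) = 0 - j10.2 Ω
Step 3 — Series combination: Z_total = R + L + C = 30 - j3.09 Ω = 30.16∠-5.9° Ω.
Step 4 — Power factor: PF = cos(φ) = Re(Z)/|Z| = 30/30.16 = 0.9947.
Step 5 — Type: Im(Z) = -3.09 ⇒ leading (phase φ = -5.9°).

PF = 0.9947 (leading, φ = -5.9°)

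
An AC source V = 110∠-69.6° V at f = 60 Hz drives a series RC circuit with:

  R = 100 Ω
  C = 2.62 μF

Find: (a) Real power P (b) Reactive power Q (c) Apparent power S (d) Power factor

Step 1 — Angular frequency: ω = 2π·f = 2π·60 = 377 rad/s.
Step 2 — Component impedances:
  R: Z = R = 100 Ω
  C: Z = 1/(jωC) = -j/(ω·C) = 0 - j1012 Ω
Step 3 — Series combination: Z_total = R + C = 100 - j1012 Ω = 1017∠-84.4° Ω.
Step 4 — Source phasor: V = 110∠-69.6° V = 38.34 - j103.1 V.
Step 5 — Current: I = V / Z = 0.1046 + j0.02754 A = 0.1081∠14.8° A.
Step 6 — Complex power: S = V·I* = 1.169 - j11.84 VA.
Step 7 — Real power: P = Re(S) = 1.169 W.
Step 8 — Reactive power: Q = Im(S) = -11.84 VAR.
Step 9 — Apparent power: |S| = 11.89 VA.
Step 10 — Power factor: PF = P/|S| = 0.09829 (leading).

(a) P = 1.169 W  (b) Q = -11.84 VAR  (c) S = 11.89 VA  (d) PF = 0.09829 (leading)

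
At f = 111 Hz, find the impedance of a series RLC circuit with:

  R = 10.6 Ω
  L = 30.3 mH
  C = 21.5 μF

Step 1 — Angular frequency: ω = 2π·f = 2π·111 = 697.4 rad/s.
Step 2 — Component impedances:
  R: Z = R = 10.6 Ω
  L: Z = jωL = j·697.4·0.0303 = 0 + j21.13 Ω
  C: Z = 1/(jωC) = -j/(ω·C) = 0 - j66.69 Ω
Step 3 — Series combination: Z_total = R + L + C = 10.6 - j45.56 Ω = 46.77∠-76.9° Ω.

Z = 10.6 - j45.56 Ω = 46.77∠-76.9° Ω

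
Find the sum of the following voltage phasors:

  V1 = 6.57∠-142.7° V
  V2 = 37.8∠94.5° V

Step 1 — Convert each phasor to rectangular form:
  V1 = 6.57·(cos(-142.7°) + j·sin(-142.7°)) = -5.226 - j3.981 V
  V2 = 37.8·(cos(94.5°) + j·sin(94.5°)) = -2.966 + j37.68 V
Step 2 — Sum components: V_total = -8.192 + j33.7 V.
Step 3 — Convert to polar: |V_total| = 34.68 V, ∠V_total = 103.7°.

V_total = 34.68∠103.7° V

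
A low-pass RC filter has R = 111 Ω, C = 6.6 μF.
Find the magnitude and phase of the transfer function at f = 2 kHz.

Step 1 — Angular frequency: ω = 2π·2000 = 1.257e+04 rad/s.
Step 2 — Transfer function: H(jω) = 1/(1 + jωRC).
Step 3 — Denominator: 1 + jωRC = 1 + j·1.257e+04·111·6.6e-06 = 1 + j9.206.
Step 4 — H = 0.01166 - j0.1074.
Step 5 — Magnitude: |H| = 0.108 (-19.3 dB); phase: φ = -83.8°.

|H| = 0.108 (-19.3 dB), φ = -83.8°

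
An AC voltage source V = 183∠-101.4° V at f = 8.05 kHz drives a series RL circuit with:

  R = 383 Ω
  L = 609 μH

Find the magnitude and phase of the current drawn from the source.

Step 1 — Angular frequency: ω = 2π·f = 2π·8050 = 5.058e+04 rad/s.
Step 2 — Component impedances:
  R: Z = R = 383 Ω
  L: Z = jωL = j·5.058e+04·0.000609 = 0 + j30.8 Ω
Step 3 — Series combination: Z_total = R + L = 383 + j30.8 Ω = 384.2∠4.6° Ω.
Step 4 — Source phasor: V = 183∠-101.4° V = -36.17 - j179.4 V.
Step 5 — Ohm's law: I = V / Z_total = (-36.17 - j179.4) / (383 + j30.8) = -0.1313 - j0.4578 A.
Step 6 — Convert to polar: |I| = 0.4763 A, ∠I = -106.0°.

I = 0.4763∠-106.0° A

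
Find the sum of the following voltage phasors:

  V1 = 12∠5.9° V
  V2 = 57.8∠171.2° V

Step 1 — Convert each phasor to rectangular form:
  V1 = 12·(cos(5.9°) + j·sin(5.9°)) = 11.94 + j1.234 V
  V2 = 57.8·(cos(171.2°) + j·sin(171.2°)) = -57.12 + j8.843 V
Step 2 — Sum components: V_total = -45.18 + j10.08 V.
Step 3 — Convert to polar: |V_total| = 46.29 V, ∠V_total = 167.4°.

V_total = 46.29∠167.4° V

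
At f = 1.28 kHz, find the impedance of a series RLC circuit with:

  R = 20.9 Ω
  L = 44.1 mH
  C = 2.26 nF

Step 1 — Angular frequency: ω = 2π·f = 2π·1280 = 8042 rad/s.
Step 2 — Component impedances:
  R: Z = R = 20.9 Ω
  L: Z = jωL = j·8042·0.0441 = 0 + j354.7 Ω
  C: Z = 1/(jωC) = -j/(ω·C) = 0 - j5.502e+04 Ω
Step 3 — Series combination: Z_total = R + L + C = 20.9 - j5.466e+04 Ω = 5.466e+04∠-90.0° Ω.

Z = 20.9 - j5.466e+04 Ω = 5.466e+04∠-90.0° Ω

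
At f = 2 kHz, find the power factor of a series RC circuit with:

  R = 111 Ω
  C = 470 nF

Step 1 — Angular frequency: ω = 2π·f = 2π·2000 = 1.257e+04 rad/s.
Step 2 — Component impedances:
  R: Z = R = 111 Ω
  C: Z = 1/(jωC) = -j/(ω·C) = 0 - j169.3 Ω
Step 3 — Series combination: Z_total = R + C = 111 - j169.3 Ω = 202.5∠-56.8° Ω.
Step 4 — Power factor: PF = cos(φ) = Re(Z)/|Z| = 111/202.46 = 0.5483.
Step 5 — Type: Im(Z) = -169.3 ⇒ leading (phase φ = -56.8°).

PF = 0.5483 (leading, φ = -56.8°)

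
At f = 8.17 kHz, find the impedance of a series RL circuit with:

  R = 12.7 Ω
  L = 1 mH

Step 1 — Angular frequency: ω = 2π·f = 2π·8170 = 5.133e+04 rad/s.
Step 2 — Component impedances:
  R: Z = R = 12.7 Ω
  L: Z = jωL = j·5.133e+04·0.001 = 0 + j51.33 Ω
Step 3 — Series combination: Z_total = R + L = 12.7 + j51.33 Ω = 52.88∠76.1° Ω.

Z = 12.7 + j51.33 Ω = 52.88∠76.1° Ω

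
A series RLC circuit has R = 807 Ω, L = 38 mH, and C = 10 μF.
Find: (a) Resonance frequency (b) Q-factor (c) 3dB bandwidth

Step 1 — Resonance: ω₀ = 1/√(LC) = 1/√(0.038·1e-05) = 1622 rad/s.
Step 2 — f₀ = ω₀/(2π) = 258.2 Hz.
Step 3 — Series Q: Q = ω₀L/R = 1622·0.038/807 = 0.07639.
Step 4 — Bandwidth: Δω = ω₀/Q = 2.124e+04 rad/s; BW = Δω/(2π) = 3380 Hz.

(a) f₀ = 258.2 Hz  (b) Q = 0.07639  (c) BW = 3380 Hz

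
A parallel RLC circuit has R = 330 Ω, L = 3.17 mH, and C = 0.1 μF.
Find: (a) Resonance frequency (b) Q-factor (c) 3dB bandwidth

Step 1 — Resonance: ω₀ = 1/√(LC) = 1/√(0.00317·1e-07) = 5.617e+04 rad/s.
Step 2 — f₀ = ω₀/(2π) = 8939 Hz.
Step 3 — Parallel Q: Q = R/(ω₀L) = 330/(5.617e+04·0.00317) = 1.853.
Step 4 — Bandwidth: Δω = ω₀/Q = 3.03e+04 rad/s; BW = Δω/(2π) = 4823 Hz.

(a) f₀ = 8939 Hz  (b) Q = 1.853  (c) BW = 4823 Hz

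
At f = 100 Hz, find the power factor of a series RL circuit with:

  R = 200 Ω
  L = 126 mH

Step 1 — Angular frequency: ω = 2π·f = 2π·100 = 628.3 rad/s.
Step 2 — Component impedances:
  R: Z = R = 200 Ω
  L: Z = jωL = j·628.3·0.126 = 0 + j79.17 Ω
Step 3 — Series combination: Z_total = R + L = 200 + j79.17 Ω = 215.1∠21.6° Ω.
Step 4 — Power factor: PF = cos(φ) = Re(Z)/|Z| = 200/215.1 = 0.9298.
Step 5 — Type: Im(Z) = 79.17 ⇒ lagging (phase φ = 21.6°).

PF = 0.9298 (lagging, φ = 21.6°)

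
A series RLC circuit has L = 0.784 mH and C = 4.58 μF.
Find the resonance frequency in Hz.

Step 1 — Resonance condition Im(Z)=0 gives ω₀ = 1/√(LC).
Step 2 — ω₀ = 1/√(0.000784·4.58e-06) = 1.669e+04 rad/s.
Step 3 — f₀ = ω₀/(2π) = 2656 Hz.

f₀ = 2656 Hz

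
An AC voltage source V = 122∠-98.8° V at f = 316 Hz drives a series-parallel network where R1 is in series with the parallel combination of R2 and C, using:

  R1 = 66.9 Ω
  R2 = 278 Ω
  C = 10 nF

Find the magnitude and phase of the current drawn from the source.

Step 1 — Angular frequency: ω = 2π·f = 2π·316 = 1985 rad/s.
Step 2 — Component impedances:
  R1: Z = R = 66.9 Ω
  R2: Z = R = 278 Ω
  C: Z = 1/(jωC) = -j/(ω·C) = 0 - j5.037e+04 Ω
Step 3 — Parallel branch: R2 || C = 1/(1/R2 + 1/C) = 278 - j1.534 Ω.
Step 4 — Series with R1: Z_total = R1 + (R2 || C) = 344.9 - j1.534 Ω = 344.9∠-0.3° Ω.
Step 5 — Source phasor: V = 122∠-98.8° V = -18.66 - j120.6 V.
Step 6 — Ohm's law: I = V / Z_total = (-18.66 - j120.6) / (344.9 - j1.534) = -0.05256 - j0.3498 A.
Step 7 — Convert to polar: |I| = 0.3537 A, ∠I = -98.5°.

I = 0.3537∠-98.5° A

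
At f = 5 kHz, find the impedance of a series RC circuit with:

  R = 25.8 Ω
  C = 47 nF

Step 1 — Angular frequency: ω = 2π·f = 2π·5000 = 3.142e+04 rad/s.
Step 2 — Component impedances:
  R: Z = R = 25.8 Ω
  C: Z = 1/(jωC) = -j/(ω·C) = 0 - j677.3 Ω
Step 3 — Series combination: Z_total = R + C = 25.8 - j677.3 Ω = 677.7∠-87.8° Ω.

Z = 25.8 - j677.3 Ω = 677.7∠-87.8° Ω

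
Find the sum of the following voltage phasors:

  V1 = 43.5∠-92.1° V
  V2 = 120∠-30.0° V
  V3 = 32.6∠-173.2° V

Step 1 — Convert each phasor to rectangular form:
  V1 = 43.5·(cos(-92.1°) + j·sin(-92.1°)) = -1.594 - j43.47 V
  V2 = 120·(cos(-30.0°) + j·sin(-30.0°)) = 103.9 - j60 V
  V3 = 32.6·(cos(-173.2°) + j·sin(-173.2°)) = -32.37 - j3.86 V
Step 2 — Sum components: V_total = 69.96 - j107.3 V.
Step 3 — Convert to polar: |V_total| = 128.1 V, ∠V_total = -56.9°.

V_total = 128.1∠-56.9° V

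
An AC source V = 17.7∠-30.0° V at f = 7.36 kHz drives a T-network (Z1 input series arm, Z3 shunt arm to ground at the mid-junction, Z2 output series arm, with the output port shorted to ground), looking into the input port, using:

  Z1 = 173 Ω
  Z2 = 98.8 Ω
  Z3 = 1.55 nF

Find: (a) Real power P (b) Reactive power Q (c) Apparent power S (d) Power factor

Step 1 — Angular frequency: ω = 2π·f = 2π·7360 = 4.624e+04 rad/s.
Step 2 — Component impedances:
  Z1: Z = R = 173 Ω
  Z2: Z = R = 98.8 Ω
  Z3: Z = 1/(jωC) = -j/(ω·C) = 0 - j1.395e+04 Ω
Step 3 — With the output port shorted to ground, the output series arm Z2 runs from the junction to ground; the shunt arm Z3 also runs from the junction to ground. They appear in parallel: Z3 || Z2 = 98.8 - j0.6997 Ω.
Step 4 — Series with input arm Z1: Z_in = Z1 + (Z3 || Z2) = 271.8 - j0.6997 Ω = 271.8∠-0.1° Ω.
Step 5 — Source phasor: V = 17.7∠-30.0° V = 15.33 - j8.85 V.
Step 6 — Current: I = V / Z = 0.05648 - j0.03242 A = 0.06512∠-29.9° A.
Step 7 — Complex power: S = V·I* = 1.153 - j0.002967 VA.
Step 8 — Real power: P = Re(S) = 1.153 W.
Step 9 — Reactive power: Q = Im(S) = -0.002967 VAR.
Step 10 — Apparent power: |S| = 1.153 VA.
Step 11 — Power factor: PF = P/|S| = 1 (leading).

(a) P = 1.153 W  (b) Q = -0.002967 VAR  (c) S = 1.153 VA  (d) PF = 1 (leading)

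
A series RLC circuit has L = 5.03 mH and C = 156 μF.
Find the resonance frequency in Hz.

Step 1 — Resonance condition Im(Z)=0 gives ω₀ = 1/√(LC).
Step 2 — ω₀ = 1/√(0.00503·0.000156) = 1129 rad/s.
Step 3 — f₀ = ω₀/(2π) = 179.7 Hz.

f₀ = 179.7 Hz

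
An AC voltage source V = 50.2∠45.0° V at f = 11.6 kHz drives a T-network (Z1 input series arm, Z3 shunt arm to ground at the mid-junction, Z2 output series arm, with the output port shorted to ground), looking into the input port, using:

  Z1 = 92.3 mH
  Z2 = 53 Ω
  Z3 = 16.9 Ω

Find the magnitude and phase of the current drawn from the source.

Step 1 — Angular frequency: ω = 2π·f = 2π·1.16e+04 = 7.288e+04 rad/s.
Step 2 — Component impedances:
  Z1: Z = jωL = j·7.288e+04·0.0923 = 0 + j6727 Ω
  Z2: Z = R = 53 Ω
  Z3: Z = R = 16.9 Ω
Step 3 — With the output port shorted to ground, the output series arm Z2 runs from the junction to ground; the shunt arm Z3 also runs from the junction to ground. They appear in parallel: Z3 || Z2 = 12.81 Ω.
Step 4 — Series with input arm Z1: Z_in = Z1 + (Z3 || Z2) = 12.81 + j6727 Ω = 6727∠89.9° Ω.
Step 5 — Source phasor: V = 50.2∠45.0° V = 35.5 + j35.5 V.
Step 6 — Ohm's law: I = V / Z_total = (35.5 + j35.5) / (12.81 + j6727) = 0.005287 - j0.005266 A.
Step 7 — Convert to polar: |I| = 0.007462 A, ∠I = -44.9°.

I = 0.007462∠-44.9° A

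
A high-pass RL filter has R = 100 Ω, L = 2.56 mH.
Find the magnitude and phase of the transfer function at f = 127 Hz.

Step 1 — Angular frequency: ω = 2π·127 = 798 rad/s.
Step 2 — Transfer function: H(jω) = jωL/(R + jωL).
Step 3 — Numerator jωL = j·2.043; denominator R + jωL = 100 + j2.043.
Step 4 — H = 0.0004171 + j0.02042.
Step 5 — Magnitude: |H| = 0.02042 (-33.8 dB); phase: φ = 88.8°.

|H| = 0.02042 (-33.8 dB), φ = 88.8°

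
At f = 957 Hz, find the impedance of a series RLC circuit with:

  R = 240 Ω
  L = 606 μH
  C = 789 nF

Step 1 — Angular frequency: ω = 2π·f = 2π·957 = 6013 rad/s.
Step 2 — Component impedances:
  R: Z = R = 240 Ω
  L: Z = jωL = j·6013·0.000606 = 0 + j3.644 Ω
  C: Z = 1/(jωC) = -j/(ω·C) = 0 - j210.8 Ω
Step 3 — Series combination: Z_total = R + L + C = 240 - j207.1 Ω = 317∠-40.8° Ω.

Z = 240 - j207.1 Ω = 317∠-40.8° Ω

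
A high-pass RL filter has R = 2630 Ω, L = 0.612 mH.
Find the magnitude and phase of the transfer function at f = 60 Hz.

Step 1 — Angular frequency: ω = 2π·60 = 377 rad/s.
Step 2 — Transfer function: H(jω) = jωL/(R + jωL).
Step 3 — Numerator jωL = j·0.2307; denominator R + jωL = 2630 + j0.2307.
Step 4 — H = 7.696e-09 + j8.773e-05.
Step 5 — Magnitude: |H| = 8.773e-05 (-81.1 dB); phase: φ = 90.0°.

|H| = 8.773e-05 (-81.1 dB), φ = 90.0°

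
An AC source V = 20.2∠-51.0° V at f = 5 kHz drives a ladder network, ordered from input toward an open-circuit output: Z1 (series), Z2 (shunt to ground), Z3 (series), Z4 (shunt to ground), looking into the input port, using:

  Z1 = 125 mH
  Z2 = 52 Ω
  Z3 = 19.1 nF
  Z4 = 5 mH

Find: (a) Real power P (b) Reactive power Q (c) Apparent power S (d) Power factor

Step 1 — Angular frequency: ω = 2π·f = 2π·5000 = 3.142e+04 rad/s.
Step 2 — Component impedances:
  Z1: Z = jωL = j·3.142e+04·0.125 = 0 + j3927 Ω
  Z2: Z = R = 52 Ω
  Z3: Z = 1/(jωC) = -j/(ω·C) = 0 - j1667 Ω
  Z4: Z = jωL = j·3.142e+04·0.005 = 0 + j157.1 Ω
Step 3 — Ladder network (open output): work backward from the far end, alternating series and parallel combinations. Z_in = 51.94 + j3925 Ω = 3926∠89.2° Ω.
Step 4 — Source phasor: V = 20.2∠-51.0° V = 12.71 - j15.7 V.
Step 5 — Current: I = V / Z = -0.003956 - j0.003291 A = 0.005146∠-140.2° A.
Step 6 — Complex power: S = V·I* = 0.001375 + j0.1039 VA.
Step 7 — Real power: P = Re(S) = 0.001375 W.
Step 8 — Reactive power: Q = Im(S) = 0.1039 VAR.
Step 9 — Apparent power: |S| = 0.1039 VA.
Step 10 — Power factor: PF = P/|S| = 0.01323 (lagging).

(a) P = 0.001375 W  (b) Q = 0.1039 VAR  (c) S = 0.1039 VA  (d) PF = 0.01323 (lagging)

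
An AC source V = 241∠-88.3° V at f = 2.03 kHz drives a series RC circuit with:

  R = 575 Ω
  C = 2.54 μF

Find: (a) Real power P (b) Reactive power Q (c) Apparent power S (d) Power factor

Step 1 — Angular frequency: ω = 2π·f = 2π·2030 = 1.275e+04 rad/s.
Step 2 — Component impedances:
  R: Z = R = 575 Ω
  C: Z = 1/(jωC) = -j/(ω·C) = 0 - j30.87 Ω
Step 3 — Series combination: Z_total = R + C = 575 - j30.87 Ω = 575.8∠-3.1° Ω.
Step 4 — Source phasor: V = 241∠-88.3° V = 7.15 - j240.9 V.
Step 5 — Current: I = V / Z = 0.03482 - j0.4171 A = 0.4185∠-85.2° A.
Step 6 — Complex power: S = V·I* = 100.7 - j5.407 VA.
Step 7 — Real power: P = Re(S) = 100.7 W.
Step 8 — Reactive power: Q = Im(S) = -5.407 VAR.
Step 9 — Apparent power: |S| = 100.9 VA.
Step 10 — Power factor: PF = P/|S| = 0.9986 (leading).

(a) P = 100.7 W  (b) Q = -5.407 VAR  (c) S = 100.9 VA  (d) PF = 0.9986 (leading)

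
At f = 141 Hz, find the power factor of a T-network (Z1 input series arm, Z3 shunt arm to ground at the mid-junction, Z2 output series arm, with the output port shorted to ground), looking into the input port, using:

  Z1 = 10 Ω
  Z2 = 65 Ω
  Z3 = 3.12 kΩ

Step 1 — Angular frequency: ω = 2π·f = 2π·141 = 885.9 rad/s.
Step 2 — Component impedances:
  Z1: Z = R = 10 Ω
  Z2: Z = R = 65 Ω
  Z3: Z = R = 3120 Ω
Step 3 — With the output port shorted to ground, the output series arm Z2 runs from the junction to ground; the shunt arm Z3 also runs from the junction to ground. They appear in parallel: Z3 || Z2 = 63.67 Ω.
Step 4 — Series with input arm Z1: Z_in = Z1 + (Z3 || Z2) = 73.67 Ω = 73.67∠0.0° Ω.
Step 5 — Power factor: PF = cos(φ) = Re(Z)/|Z| = 73.67/73.67 = 1.
Step 6 — Type: Im(Z) = 0 ⇒ unity (phase φ = 0.0°).

PF = 1 (unity, φ = 0.0°)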